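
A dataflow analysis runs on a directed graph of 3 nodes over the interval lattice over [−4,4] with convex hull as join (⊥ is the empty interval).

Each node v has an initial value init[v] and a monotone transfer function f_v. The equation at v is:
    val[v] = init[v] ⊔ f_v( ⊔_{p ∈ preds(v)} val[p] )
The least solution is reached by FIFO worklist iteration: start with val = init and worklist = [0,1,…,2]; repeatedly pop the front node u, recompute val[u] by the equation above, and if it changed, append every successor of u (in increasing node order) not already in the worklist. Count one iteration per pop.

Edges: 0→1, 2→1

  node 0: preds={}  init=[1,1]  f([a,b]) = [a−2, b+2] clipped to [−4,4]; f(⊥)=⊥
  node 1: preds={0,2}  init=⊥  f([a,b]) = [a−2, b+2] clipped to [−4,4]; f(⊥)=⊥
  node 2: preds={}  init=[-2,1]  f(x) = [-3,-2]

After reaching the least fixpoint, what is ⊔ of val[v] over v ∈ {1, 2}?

Trace (4 dequeues):
  [1] u=0 | in ⊥ | out [1,1] | ==
  [2] u=1 | in [-2,1] | out [-4,3] | prev ⊥ | push {}
  [3] u=2 | in ⊥ | out [-3,1] | prev [-2,1] | push {1}
  [4] u=1 | in [-3,1] | out [-4,3] | ==

Converged values:
  [0] [1,1]
  [1] [-4,3]
  [2] [-3,1]

[-4,3]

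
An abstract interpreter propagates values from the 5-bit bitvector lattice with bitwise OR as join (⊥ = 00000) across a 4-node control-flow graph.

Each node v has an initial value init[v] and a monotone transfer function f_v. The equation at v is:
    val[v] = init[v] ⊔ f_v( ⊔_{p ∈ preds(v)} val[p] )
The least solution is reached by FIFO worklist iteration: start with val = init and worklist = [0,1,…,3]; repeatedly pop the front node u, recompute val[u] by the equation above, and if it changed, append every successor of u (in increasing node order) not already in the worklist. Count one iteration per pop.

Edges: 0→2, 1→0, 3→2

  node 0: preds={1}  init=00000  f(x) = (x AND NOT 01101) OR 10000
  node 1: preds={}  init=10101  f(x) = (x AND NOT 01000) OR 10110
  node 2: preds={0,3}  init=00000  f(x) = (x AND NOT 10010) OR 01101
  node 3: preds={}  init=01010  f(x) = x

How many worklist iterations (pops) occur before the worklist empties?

6

Worklist (6 pops):
  #1 pop 0: in=10101 → 10000 (was 00000); enqueue []
  #2 pop 1: in=00000 → 10111 (was 10101); enqueue [0]
  #3 pop 2: in=11010 → 01101 (was 00000); enqueue []
  #4 pop 3: in=00000 → 01010 (no change)
  #5 pop 0: in=10111 → 10010 (was 10000); enqueue [2]
  #6 pop 2: in=11010 → 01101 (no change)

Fixpoint:
  val[0] = 10010
  val[1] = 10111
  val[2] = 01101
  val[3] = 01010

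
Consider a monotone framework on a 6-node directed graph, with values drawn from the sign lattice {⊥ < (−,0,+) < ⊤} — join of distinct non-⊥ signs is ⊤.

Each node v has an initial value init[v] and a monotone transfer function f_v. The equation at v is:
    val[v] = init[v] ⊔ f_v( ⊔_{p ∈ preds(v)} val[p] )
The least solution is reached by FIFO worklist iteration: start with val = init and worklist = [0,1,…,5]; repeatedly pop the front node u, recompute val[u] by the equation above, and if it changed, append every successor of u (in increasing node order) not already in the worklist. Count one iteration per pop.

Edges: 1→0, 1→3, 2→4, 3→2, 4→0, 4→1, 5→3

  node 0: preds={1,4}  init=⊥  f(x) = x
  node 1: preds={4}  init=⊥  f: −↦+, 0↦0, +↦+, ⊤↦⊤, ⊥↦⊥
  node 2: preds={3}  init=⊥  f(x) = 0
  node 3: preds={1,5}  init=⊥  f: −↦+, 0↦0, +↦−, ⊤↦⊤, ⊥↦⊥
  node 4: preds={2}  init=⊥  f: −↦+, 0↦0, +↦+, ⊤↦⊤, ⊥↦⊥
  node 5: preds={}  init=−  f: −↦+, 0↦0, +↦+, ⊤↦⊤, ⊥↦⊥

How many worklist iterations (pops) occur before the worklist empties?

12

Iteration log — 12 steps:
  step 1. node 0  ⊔preds=⊥  new=⊥  stable
  step 2. node 1  ⊔preds=⊥  new=⊥  stable
  step 3. node 2  ⊔preds=⊥  new=0  old=⊥  +wl: 
  step 4. node 3  ⊔preds=−  new=+  old=⊥  +wl: 2
  step 5. node 4  ⊔preds=0  new=0  old=⊥  +wl: 0,1
  step 6. node 5  ⊔preds=⊥  new=−  stable
  step 7. node 2  ⊔preds=+  new=0  stable
  step 8. node 0  ⊔preds=0  new=0  old=⊥  +wl: 
  step 9. node 1  ⊔preds=0  new=0  old=⊥  +wl: 0,3
  step 10. node 0  ⊔preds=0  new=0  stable
  step 11. node 3  ⊔preds=⊤  new=⊤  old=+  +wl: 2
  step 12. node 2  ⊔preds=⊤  new=0  stable

Least fixpoint reached:
  node 0: 0
  node 1: 0
  node 2: 0
  node 3: ⊤
  node 4: 0
  node 5: −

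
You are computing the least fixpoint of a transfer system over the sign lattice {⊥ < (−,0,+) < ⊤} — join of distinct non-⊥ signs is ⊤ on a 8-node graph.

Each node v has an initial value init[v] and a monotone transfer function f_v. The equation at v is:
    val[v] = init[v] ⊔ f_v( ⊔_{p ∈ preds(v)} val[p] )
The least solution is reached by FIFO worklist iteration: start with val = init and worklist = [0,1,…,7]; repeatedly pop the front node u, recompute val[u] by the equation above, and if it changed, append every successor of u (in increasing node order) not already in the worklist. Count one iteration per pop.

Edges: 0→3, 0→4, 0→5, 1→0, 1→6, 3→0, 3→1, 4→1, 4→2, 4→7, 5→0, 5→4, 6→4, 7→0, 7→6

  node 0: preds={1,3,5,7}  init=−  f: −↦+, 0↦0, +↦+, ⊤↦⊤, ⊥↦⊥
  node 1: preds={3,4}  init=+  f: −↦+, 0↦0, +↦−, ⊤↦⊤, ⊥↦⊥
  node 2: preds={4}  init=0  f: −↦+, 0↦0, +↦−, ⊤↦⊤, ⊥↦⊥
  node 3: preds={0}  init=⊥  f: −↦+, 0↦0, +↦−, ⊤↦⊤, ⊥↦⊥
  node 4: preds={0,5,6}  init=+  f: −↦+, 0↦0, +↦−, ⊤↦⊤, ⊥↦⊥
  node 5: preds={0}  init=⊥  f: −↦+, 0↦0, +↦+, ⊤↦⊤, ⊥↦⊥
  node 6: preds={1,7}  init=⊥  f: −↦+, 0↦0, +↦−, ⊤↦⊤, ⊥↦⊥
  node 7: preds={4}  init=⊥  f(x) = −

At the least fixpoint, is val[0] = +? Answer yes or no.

Trace (13 dequeues):
  [1] u=0 | in + | out ⊤ | prev − | push {}
  [2] u=1 | in + | out ⊤ | prev + | push {0}
  [3] u=2 | in + | out ⊤ | prev 0 | push {}
  [4] u=3 | in ⊤ | out ⊤ | prev ⊥ | push {1}
  [5] u=4 | in ⊤ | out ⊤ | prev + | push {2}
  [6] u=5 | in ⊤ | out ⊤ | prev ⊥ | push {4}
  [7] u=6 | in ⊤ | out ⊤ | prev ⊥ | push {}
  [8] u=7 | in ⊤ | out − | prev ⊥ | push {6}
  [9] u=0 | in ⊤ | out ⊤ | ==
  [10] u=1 | in ⊤ | out ⊤ | ==
  [11] u=2 | in ⊤ | out ⊤ | ==
  [12] u=4 | in ⊤ | out ⊤ | ==
  [13] u=6 | in ⊤ | out ⊤ | ==

Converged values:
  [0] ⊤
  [1] ⊤
  [2] ⊤
  [3] ⊤
  [4] ⊤
  [5] ⊤
  [6] ⊤
  [7] −

no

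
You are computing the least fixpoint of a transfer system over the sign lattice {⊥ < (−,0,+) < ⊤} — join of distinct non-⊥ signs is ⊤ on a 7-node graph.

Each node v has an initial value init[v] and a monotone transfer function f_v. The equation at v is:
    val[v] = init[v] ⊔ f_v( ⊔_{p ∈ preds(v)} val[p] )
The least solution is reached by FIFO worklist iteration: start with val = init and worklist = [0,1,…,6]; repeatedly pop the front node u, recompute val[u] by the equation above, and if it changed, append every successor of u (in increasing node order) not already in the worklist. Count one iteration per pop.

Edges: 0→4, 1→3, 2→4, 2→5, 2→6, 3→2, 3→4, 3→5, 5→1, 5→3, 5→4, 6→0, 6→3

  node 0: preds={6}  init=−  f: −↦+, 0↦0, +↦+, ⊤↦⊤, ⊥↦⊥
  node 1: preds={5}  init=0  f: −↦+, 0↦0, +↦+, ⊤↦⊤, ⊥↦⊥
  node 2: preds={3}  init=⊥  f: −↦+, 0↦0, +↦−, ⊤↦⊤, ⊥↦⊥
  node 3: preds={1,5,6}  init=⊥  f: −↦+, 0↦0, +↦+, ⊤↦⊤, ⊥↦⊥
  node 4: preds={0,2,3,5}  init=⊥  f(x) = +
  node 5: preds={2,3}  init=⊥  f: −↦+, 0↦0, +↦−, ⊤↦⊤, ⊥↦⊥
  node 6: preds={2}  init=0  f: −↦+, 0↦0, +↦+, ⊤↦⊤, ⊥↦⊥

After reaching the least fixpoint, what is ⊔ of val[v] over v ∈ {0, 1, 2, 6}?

Worklist (13 pops):
  #1 pop 0: in=0 → ⊤ (was −); enqueue []
  #2 pop 1: in=⊥ → 0 (no change)
  #3 pop 2: in=⊥ → ⊥ (no change)
  #4 pop 3: in=0 → 0 (was ⊥); enqueue [2]
  #5 pop 4: in=⊤ → + (was ⊥); enqueue []
  #6 pop 5: in=0 → 0 (was ⊥); enqueue [1,3,4]
  #7 pop 6: in=⊥ → 0 (no change)
  #8 pop 2: in=0 → 0 (was ⊥); enqueue [5,6]
  #9 pop 1: in=0 → 0 (no change)
  #10 pop 3: in=0 → 0 (no change)
  #11 pop 4: in=⊤ → + (no change)
  #12 pop 5: in=0 → 0 (no change)
  #13 pop 6: in=0 → 0 (no change)

Fixpoint:
  val[0] = ⊤
  val[1] = 0
  val[2] = 0
  val[3] = 0
  val[4] = +
  val[5] = 0
  val[6] = 0

⊤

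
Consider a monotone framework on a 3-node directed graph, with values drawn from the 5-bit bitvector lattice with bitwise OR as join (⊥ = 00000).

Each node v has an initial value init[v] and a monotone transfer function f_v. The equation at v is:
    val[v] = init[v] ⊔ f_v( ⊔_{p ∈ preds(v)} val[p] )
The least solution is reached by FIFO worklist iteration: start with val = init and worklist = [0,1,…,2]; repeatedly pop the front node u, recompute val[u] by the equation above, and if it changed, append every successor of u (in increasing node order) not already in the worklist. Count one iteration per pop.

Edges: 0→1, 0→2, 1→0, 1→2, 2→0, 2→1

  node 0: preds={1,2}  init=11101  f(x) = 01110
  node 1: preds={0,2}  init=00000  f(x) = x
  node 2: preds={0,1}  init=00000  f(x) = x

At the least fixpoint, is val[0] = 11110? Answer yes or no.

no

Iteration log — 5 steps:
  step 1. node 0  ⊔preds=00000  new=11111  old=11101  +wl: 
  step 2. node 1  ⊔preds=11111  new=11111  old=00000  +wl: 0
  step 3. node 2  ⊔preds=11111  new=11111  old=00000  +wl: 1
  step 4. node 0  ⊔preds=11111  new=11111  stable
  step 5. node 1  ⊔preds=11111  new=11111  stable

Least fixpoint reached:
  node 0: 11111
  node 1: 11111
  node 2: 11111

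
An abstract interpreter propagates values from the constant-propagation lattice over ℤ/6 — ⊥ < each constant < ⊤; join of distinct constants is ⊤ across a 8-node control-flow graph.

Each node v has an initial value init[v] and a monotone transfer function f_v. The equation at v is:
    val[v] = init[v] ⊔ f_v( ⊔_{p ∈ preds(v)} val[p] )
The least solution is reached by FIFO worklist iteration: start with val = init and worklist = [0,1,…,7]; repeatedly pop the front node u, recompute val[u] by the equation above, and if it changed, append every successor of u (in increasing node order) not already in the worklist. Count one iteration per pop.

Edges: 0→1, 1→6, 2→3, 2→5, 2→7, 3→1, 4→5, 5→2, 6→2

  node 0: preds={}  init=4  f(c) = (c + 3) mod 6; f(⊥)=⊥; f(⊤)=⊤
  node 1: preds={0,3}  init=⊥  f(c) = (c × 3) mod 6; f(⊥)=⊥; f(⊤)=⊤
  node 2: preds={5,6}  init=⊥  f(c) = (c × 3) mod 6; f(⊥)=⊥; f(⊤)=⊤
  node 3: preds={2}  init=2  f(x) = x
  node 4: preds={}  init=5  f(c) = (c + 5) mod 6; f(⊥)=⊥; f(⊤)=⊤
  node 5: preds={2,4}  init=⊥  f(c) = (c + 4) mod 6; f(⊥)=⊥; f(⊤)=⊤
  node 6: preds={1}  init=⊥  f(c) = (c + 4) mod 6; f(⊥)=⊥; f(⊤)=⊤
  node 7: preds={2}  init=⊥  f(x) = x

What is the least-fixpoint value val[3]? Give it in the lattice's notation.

Worklist (14 pops):
  #1 pop 0: in=⊥ → 4 (no change)
  #2 pop 1: in=⊤ → ⊤ (was ⊥); enqueue []
  #3 pop 2: in=⊥ → ⊥ (no change)
  #4 pop 3: in=⊥ → 2 (no change)
  #5 pop 4: in=⊥ → 5 (no change)
  #6 pop 5: in=5 → 3 (was ⊥); enqueue [2]
  #7 pop 6: in=⊤ → ⊤ (was ⊥); enqueue []
  #8 pop 7: in=⊥ → ⊥ (no change)
  #9 pop 2: in=⊤ → ⊤ (was ⊥); enqueue [3,5,7]
  #10 pop 3: in=⊤ → ⊤ (was 2); enqueue [1]
  #11 pop 5: in=⊤ → ⊤ (was 3); enqueue [2]
  #12 pop 7: in=⊤ → ⊤ (was ⊥); enqueue []
  #13 pop 1: in=⊤ → ⊤ (no change)
  #14 pop 2: in=⊤ → ⊤ (no change)

Fixpoint:
  val[0] = 4
  val[1] = ⊤
  val[2] = ⊤
  val[3] = ⊤
  val[4] = 5
  val[5] = ⊤
  val[6] = ⊤
  val[7] = ⊤

⊤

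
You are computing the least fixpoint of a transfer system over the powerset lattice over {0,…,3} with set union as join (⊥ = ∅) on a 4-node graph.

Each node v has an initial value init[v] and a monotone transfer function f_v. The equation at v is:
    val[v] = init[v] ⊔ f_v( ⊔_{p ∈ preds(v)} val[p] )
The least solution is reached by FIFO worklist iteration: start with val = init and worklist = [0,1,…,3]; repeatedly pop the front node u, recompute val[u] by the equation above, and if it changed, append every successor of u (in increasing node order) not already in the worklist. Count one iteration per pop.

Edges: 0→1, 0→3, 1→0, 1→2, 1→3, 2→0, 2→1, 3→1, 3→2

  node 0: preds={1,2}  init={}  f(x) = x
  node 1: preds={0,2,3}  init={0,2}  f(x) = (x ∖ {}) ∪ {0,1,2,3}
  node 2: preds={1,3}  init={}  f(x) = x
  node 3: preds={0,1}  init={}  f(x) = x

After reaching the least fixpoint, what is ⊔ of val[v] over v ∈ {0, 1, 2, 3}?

{0,1,2,3}

Iteration log — 8 steps:
  step 1. node 0  ⊔preds={0,2}  new={0,2}  old={}  +wl: 
  step 2. node 1  ⊔preds={0,2}  new={0,1,2,3}  old={0,2}  +wl: 0
  step 3. node 2  ⊔preds={0,1,2,3}  new={0,1,2,3}  old={}  +wl: 1
  step 4. node 3  ⊔preds={0,1,2,3}  new={0,1,2,3}  old={}  +wl: 2
  step 5. node 0  ⊔preds={0,1,2,3}  new={0,1,2,3}  old={0,2}  +wl: 3
  step 6. node 1  ⊔preds={0,1,2,3}  new={0,1,2,3}  stable
  step 7. node 2  ⊔preds={0,1,2,3}  new={0,1,2,3}  stable
  step 8. node 3  ⊔preds={0,1,2,3}  new={0,1,2,3}  stable

Least fixpoint reached:
  node 0: {0,1,2,3}
  node 1: {0,1,2,3}
  node 2: {0,1,2,3}
  node 3: {0,1,2,3}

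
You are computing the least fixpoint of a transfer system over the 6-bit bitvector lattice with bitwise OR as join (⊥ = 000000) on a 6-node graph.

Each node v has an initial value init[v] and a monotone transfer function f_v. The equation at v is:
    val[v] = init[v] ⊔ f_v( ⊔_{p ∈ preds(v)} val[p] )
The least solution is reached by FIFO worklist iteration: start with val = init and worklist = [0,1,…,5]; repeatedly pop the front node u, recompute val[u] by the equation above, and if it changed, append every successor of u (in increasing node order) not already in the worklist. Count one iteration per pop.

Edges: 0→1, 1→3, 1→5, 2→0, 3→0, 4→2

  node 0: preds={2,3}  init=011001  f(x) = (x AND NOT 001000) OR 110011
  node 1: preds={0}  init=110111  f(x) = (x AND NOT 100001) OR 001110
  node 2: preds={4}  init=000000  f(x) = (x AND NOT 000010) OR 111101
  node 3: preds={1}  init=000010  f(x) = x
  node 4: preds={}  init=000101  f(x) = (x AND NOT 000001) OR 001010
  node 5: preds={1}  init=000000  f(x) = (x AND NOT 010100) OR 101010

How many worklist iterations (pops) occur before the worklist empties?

Worklist (9 pops):
  #1 pop 0: in=000010 → 111011 (was 011001); enqueue []
  #2 pop 1: in=111011 → 111111 (was 110111); enqueue []
  #3 pop 2: in=000101 → 111101 (was 000000); enqueue [0]
  #4 pop 3: in=111111 → 111111 (was 000010); enqueue []
  #5 pop 4: in=000000 → 001111 (was 000101); enqueue [2]
  #6 pop 5: in=111111 → 101011 (was 000000); enqueue []
  #7 pop 0: in=111111 → 111111 (was 111011); enqueue [1]
  #8 pop 2: in=001111 → 111101 (no change)
  #9 pop 1: in=111111 → 111111 (no change)

Fixpoint:
  val[0] = 111111
  val[1] = 111111
  val[2] = 111101
  val[3] = 111111
  val[4] = 001111
  val[5] = 101011

9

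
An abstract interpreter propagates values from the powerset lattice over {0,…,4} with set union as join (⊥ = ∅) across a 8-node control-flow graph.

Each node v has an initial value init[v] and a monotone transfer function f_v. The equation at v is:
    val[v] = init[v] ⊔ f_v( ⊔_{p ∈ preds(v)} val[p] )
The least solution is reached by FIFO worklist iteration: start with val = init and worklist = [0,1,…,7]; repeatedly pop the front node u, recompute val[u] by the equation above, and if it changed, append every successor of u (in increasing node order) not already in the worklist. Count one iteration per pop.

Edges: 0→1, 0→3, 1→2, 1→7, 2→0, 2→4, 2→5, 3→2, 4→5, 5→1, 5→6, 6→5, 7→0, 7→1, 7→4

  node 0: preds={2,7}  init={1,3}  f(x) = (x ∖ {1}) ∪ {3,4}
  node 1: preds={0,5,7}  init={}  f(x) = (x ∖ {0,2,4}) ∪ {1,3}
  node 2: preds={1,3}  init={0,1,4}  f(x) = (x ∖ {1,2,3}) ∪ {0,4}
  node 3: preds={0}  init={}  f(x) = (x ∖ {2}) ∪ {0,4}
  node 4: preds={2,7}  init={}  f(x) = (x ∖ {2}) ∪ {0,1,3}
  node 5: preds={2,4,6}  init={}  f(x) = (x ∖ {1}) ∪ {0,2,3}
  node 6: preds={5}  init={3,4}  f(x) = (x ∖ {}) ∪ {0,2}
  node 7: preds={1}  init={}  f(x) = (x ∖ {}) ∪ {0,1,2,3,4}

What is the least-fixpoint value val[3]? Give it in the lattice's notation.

{0,1,3,4}

Worklist (15 pops):
  #1 pop 0: in={0,1,4} → {0,1,3,4} (was {1,3}); enqueue []
  #2 pop 1: in={0,1,3,4} → {1,3} (was {}); enqueue []
  #3 pop 2: in={1,3} → {0,1,4} (no change)
  #4 pop 3: in={0,1,3,4} → {0,1,3,4} (was {}); enqueue [2]
  #5 pop 4: in={0,1,4} → {0,1,3,4} (was {}); enqueue []
  #6 pop 5: in={0,1,3,4} → {0,2,3,4} (was {}); enqueue [1]
  #7 pop 6: in={0,2,3,4} → {0,2,3,4} (was {3,4}); enqueue [5]
  #8 pop 7: in={1,3} → {0,1,2,3,4} (was {}); enqueue [0,4]
  #9 pop 2: in={0,1,3,4} → {0,1,4} (no change)
  #10 pop 1: in={0,1,2,3,4} → {1,3} (no change)
  #11 pop 5: in={0,1,2,3,4} → {0,2,3,4} (no change)
  #12 pop 0: in={0,1,2,3,4} → {0,1,2,3,4} (was {0,1,3,4}); enqueue [1,3]
  #13 pop 4: in={0,1,2,3,4} → {0,1,3,4} (no change)
  #14 pop 1: in={0,1,2,3,4} → {1,3} (no change)
  #15 pop 3: in={0,1,2,3,4} → {0,1,3,4} (no change)

Fixpoint:
  val[0] = {0,1,2,3,4}
  val[1] = {1,3}
  val[2] = {0,1,4}
  val[3] = {0,1,3,4}
  val[4] = {0,1,3,4}
  val[5] = {0,2,3,4}
  val[6] = {0,2,3,4}
  val[7] = {0,1,2,3,4}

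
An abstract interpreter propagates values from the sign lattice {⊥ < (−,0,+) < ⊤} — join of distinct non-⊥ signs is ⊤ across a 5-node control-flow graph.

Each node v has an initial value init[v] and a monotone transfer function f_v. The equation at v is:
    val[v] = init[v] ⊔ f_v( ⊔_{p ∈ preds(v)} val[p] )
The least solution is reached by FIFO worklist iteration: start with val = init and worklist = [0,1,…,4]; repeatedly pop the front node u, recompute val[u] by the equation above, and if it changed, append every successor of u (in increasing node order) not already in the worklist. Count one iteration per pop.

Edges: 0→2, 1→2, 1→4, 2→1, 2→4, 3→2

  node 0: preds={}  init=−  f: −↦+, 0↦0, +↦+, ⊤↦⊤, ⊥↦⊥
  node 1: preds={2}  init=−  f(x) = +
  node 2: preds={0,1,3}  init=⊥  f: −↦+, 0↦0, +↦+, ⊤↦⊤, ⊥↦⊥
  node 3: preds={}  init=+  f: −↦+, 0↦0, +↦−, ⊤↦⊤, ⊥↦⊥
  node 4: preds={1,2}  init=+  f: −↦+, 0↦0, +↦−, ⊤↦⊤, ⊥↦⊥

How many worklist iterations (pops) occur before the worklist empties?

Worklist (6 pops):
  #1 pop 0: in=⊥ → − (no change)
  #2 pop 1: in=⊥ → ⊤ (was −); enqueue []
  #3 pop 2: in=⊤ → ⊤ (was ⊥); enqueue [1]
  #4 pop 3: in=⊥ → + (no change)
  #5 pop 4: in=⊤ → ⊤ (was +); enqueue []
  #6 pop 1: in=⊤ → ⊤ (no change)

Fixpoint:
  val[0] = −
  val[1] = ⊤
  val[2] = ⊤
  val[3] = +
  val[4] = ⊤

6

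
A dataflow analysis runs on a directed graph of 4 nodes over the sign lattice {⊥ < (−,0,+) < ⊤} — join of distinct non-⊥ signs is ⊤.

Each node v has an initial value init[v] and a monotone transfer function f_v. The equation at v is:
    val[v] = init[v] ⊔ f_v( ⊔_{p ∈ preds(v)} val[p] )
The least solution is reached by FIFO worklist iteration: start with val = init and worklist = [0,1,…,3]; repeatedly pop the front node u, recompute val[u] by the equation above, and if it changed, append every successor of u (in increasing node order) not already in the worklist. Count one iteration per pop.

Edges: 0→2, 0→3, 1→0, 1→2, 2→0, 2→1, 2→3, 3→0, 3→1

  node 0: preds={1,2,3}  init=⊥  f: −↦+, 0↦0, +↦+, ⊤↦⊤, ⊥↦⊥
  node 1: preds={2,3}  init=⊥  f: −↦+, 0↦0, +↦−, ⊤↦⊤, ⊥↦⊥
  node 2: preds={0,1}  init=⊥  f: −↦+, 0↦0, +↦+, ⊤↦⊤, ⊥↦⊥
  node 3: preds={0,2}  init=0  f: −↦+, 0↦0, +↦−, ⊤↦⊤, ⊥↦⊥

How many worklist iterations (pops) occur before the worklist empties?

6

Trace (6 dequeues):
  [1] u=0 | in 0 | out 0 | prev ⊥ | push {}
  [2] u=1 | in 0 | out 0 | prev ⊥ | push {0}
  [3] u=2 | in 0 | out 0 | prev ⊥ | push {1}
  [4] u=3 | in 0 | out 0 | ==
  [5] u=0 | in 0 | out 0 | ==
  [6] u=1 | in 0 | out 0 | ==

Converged values:
  [0] 0
  [1] 0
  [2] 0
  [3] 0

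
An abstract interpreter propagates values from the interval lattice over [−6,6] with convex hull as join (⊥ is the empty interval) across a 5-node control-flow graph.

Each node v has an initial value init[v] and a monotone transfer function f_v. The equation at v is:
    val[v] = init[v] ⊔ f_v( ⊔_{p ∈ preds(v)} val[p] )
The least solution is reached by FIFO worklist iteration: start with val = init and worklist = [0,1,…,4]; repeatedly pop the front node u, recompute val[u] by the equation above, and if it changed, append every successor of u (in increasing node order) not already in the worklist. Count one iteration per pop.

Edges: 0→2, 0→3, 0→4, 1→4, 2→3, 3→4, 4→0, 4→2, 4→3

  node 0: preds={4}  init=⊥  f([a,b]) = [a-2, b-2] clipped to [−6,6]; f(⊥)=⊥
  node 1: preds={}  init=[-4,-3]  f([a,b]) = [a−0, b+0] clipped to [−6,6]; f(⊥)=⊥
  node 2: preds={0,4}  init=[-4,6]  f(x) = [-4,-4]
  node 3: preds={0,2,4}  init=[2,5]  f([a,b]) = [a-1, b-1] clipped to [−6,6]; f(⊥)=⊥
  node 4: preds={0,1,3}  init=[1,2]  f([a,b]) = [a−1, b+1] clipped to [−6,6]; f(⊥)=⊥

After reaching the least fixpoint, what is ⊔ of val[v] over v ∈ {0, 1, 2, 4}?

Worklist (9 pops):
  #1 pop 0: in=[1,2] → [-1,0] (was ⊥); enqueue []
  #2 pop 1: in=⊥ → [-4,-3] (no change)
  #3 pop 2: in=[-1,2] → [-4,6] (no change)
  #4 pop 3: in=[-4,6] → [-5,5] (was [2,5]); enqueue []
  #5 pop 4: in=[-5,5] → [-6,6] (was [1,2]); enqueue [0,2,3]
  #6 pop 0: in=[-6,6] → [-6,4] (was [-1,0]); enqueue [4]
  #7 pop 2: in=[-6,6] → [-4,6] (no change)
  #8 pop 3: in=[-6,6] → [-6,5] (was [-5,5]); enqueue []
  #9 pop 4: in=[-6,5] → [-6,6] (no change)

Fixpoint:
  val[0] = [-6,4]
  val[1] = [-4,-3]
  val[2] = [-4,6]
  val[3] = [-6,5]
  val[4] = [-6,6]

[-6,6]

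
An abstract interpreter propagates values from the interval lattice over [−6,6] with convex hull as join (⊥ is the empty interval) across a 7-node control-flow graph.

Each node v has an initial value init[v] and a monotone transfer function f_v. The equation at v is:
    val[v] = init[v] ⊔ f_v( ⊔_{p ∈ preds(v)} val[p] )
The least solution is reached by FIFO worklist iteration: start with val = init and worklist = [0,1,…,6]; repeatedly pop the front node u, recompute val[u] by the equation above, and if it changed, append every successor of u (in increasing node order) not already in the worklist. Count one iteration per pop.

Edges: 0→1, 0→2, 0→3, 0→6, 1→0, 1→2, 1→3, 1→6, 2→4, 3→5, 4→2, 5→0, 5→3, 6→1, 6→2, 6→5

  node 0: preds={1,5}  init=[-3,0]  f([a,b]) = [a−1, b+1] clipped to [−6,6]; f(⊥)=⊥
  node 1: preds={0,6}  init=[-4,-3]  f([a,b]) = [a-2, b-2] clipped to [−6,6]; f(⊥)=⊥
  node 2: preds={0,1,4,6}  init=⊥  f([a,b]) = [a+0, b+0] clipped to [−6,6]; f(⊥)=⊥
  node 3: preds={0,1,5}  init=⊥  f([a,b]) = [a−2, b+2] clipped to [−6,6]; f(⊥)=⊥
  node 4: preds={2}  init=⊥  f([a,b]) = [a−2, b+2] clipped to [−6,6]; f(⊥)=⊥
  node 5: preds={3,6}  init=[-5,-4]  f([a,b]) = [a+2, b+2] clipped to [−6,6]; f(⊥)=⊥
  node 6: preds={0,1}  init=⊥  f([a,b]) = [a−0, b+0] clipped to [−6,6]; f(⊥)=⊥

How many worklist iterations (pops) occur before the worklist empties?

Worklist (26 pops):
  #1 pop 0: in=[-5,-3] → [-6,0] (was [-3,0]); enqueue []
  #2 pop 1: in=[-6,0] → [-6,-2] (was [-4,-3]); enqueue [0]
  #3 pop 2: in=[-6,0] → [-6,0] (was ⊥); enqueue []
  #4 pop 3: in=[-6,0] → [-6,2] (was ⊥); enqueue []
  #5 pop 4: in=[-6,0] → [-6,2] (was ⊥); enqueue [2]
  #6 pop 5: in=[-6,2] → [-5,4] (was [-5,-4]); enqueue [3]
  #7 pop 6: in=[-6,0] → [-6,0] (was ⊥); enqueue [1,5]
  #8 pop 0: in=[-6,4] → [-6,5] (was [-6,0]); enqueue [6]
  #9 pop 2: in=[-6,5] → [-6,5] (was [-6,0]); enqueue [4]
  #10 pop 3: in=[-6,5] → [-6,6] (was [-6,2]); enqueue []
  #11 pop 1: in=[-6,5] → [-6,3] (was [-6,-2]); enqueue [0,2,3]
  #12 pop 5: in=[-6,6] → [-5,6] (was [-5,4]); enqueue []
  #13 pop 6: in=[-6,5] → [-6,5] (was [-6,0]); enqueue [1,5]
  #14 pop 4: in=[-6,5] → [-6,6] (was [-6,2]); enqueue []
  #15 pop 0: in=[-6,6] → [-6,6] (was [-6,5]); enqueue [6]
  #16 pop 2: in=[-6,6] → [-6,6] (was [-6,5]); enqueue [4]
  #17 pop 3: in=[-6,6] → [-6,6] (no change)
  #18 pop 1: in=[-6,6] → [-6,4] (was [-6,3]); enqueue [0,2,3]
  #19 pop 5: in=[-6,6] → [-5,6] (no change)
  #20 pop 6: in=[-6,6] → [-6,6] (was [-6,5]); enqueue [1,5]
  #21 pop 4: in=[-6,6] → [-6,6] (no change)
  #22 pop 0: in=[-6,6] → [-6,6] (no change)
  #23 pop 2: in=[-6,6] → [-6,6] (no change)
  #24 pop 3: in=[-6,6] → [-6,6] (no change)
  #25 pop 1: in=[-6,6] → [-6,4] (no change)
  #26 pop 5: in=[-6,6] → [-5,6] (no change)

Fixpoint:
  val[0] = [-6,6]
  val[1] = [-6,4]
  val[2] = [-6,6]
  val[3] = [-6,6]
  val[4] = [-6,6]
  val[5] = [-5,6]
  val[6] = [-6,6]

26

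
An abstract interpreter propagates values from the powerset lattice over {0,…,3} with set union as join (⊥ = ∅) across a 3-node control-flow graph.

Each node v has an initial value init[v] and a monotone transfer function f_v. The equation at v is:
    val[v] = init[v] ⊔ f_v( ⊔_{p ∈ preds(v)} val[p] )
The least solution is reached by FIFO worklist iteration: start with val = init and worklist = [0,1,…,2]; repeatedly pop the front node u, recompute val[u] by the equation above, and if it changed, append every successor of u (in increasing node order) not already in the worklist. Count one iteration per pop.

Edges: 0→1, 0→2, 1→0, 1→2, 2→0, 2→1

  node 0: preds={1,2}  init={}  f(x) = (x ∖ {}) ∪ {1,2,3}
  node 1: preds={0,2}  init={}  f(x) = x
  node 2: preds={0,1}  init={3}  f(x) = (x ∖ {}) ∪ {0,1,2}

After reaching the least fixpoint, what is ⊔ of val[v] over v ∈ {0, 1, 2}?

{0,1,2,3}

Trace (7 dequeues):
  [1] u=0 | in {3} | out {1,2,3} | prev {} | push {}
  [2] u=1 | in {1,2,3} | out {1,2,3} | prev {} | push {0}
  [3] u=2 | in {1,2,3} | out {0,1,2,3} | prev {3} | push {1}
  [4] u=0 | in {0,1,2,3} | out {0,1,2,3} | prev {1,2,3} | push {2}
  [5] u=1 | in {0,1,2,3} | out {0,1,2,3} | prev {1,2,3} | push {0}
  [6] u=2 | in {0,1,2,3} | out {0,1,2,3} | ==
  [7] u=0 | in {0,1,2,3} | out {0,1,2,3} | ==

Converged values:
  [0] {0,1,2,3}
  [1] {0,1,2,3}
  [2] {0,1,2,3}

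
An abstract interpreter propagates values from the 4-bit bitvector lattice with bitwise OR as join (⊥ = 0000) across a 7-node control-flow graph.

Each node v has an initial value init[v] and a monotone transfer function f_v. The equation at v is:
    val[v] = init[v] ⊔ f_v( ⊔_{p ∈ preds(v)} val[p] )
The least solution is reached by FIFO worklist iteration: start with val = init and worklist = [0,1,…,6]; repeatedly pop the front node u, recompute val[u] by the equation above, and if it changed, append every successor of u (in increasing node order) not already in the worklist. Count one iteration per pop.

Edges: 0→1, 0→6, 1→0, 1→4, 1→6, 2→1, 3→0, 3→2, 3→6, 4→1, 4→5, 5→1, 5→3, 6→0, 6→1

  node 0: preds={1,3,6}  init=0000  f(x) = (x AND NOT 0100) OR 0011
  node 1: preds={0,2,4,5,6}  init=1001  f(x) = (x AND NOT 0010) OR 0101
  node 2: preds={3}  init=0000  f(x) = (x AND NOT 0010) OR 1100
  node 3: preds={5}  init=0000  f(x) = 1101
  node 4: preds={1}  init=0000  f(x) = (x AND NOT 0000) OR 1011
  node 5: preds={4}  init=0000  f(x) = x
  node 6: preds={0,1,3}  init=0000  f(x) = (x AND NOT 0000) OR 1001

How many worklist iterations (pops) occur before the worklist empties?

12

Trace (12 dequeues):
  [1] u=0 | in 1001 | out 1011 | prev 0000 | push {}
  [2] u=1 | in 1011 | out 1101 | prev 1001 | push {0}
  [3] u=2 | in 0000 | out 1100 | prev 0000 | push {1}
  [4] u=3 | in 0000 | out 1101 | prev 0000 | push {2}
  [5] u=4 | in 1101 | out 1111 | prev 0000 | push {}
  [6] u=5 | in 1111 | out 1111 | prev 0000 | push {3}
  [7] u=6 | in 1111 | out 1111 | prev 0000 | push {}
  [8] u=0 | in 1111 | out 1011 | ==
  [9] u=1 | in 1111 | out 1101 | ==
  [10] u=2 | in 1101 | out 1101 | prev 1100 | push {1}
  [11] u=3 | in 1111 | out 1101 | ==
  [12] u=1 | in 1111 | out 1101 | ==

Converged values:
  [0] 1011
  [1] 1101
  [2] 1101
  [3] 1101
  [4] 1111
  [5] 1111
  [6] 1111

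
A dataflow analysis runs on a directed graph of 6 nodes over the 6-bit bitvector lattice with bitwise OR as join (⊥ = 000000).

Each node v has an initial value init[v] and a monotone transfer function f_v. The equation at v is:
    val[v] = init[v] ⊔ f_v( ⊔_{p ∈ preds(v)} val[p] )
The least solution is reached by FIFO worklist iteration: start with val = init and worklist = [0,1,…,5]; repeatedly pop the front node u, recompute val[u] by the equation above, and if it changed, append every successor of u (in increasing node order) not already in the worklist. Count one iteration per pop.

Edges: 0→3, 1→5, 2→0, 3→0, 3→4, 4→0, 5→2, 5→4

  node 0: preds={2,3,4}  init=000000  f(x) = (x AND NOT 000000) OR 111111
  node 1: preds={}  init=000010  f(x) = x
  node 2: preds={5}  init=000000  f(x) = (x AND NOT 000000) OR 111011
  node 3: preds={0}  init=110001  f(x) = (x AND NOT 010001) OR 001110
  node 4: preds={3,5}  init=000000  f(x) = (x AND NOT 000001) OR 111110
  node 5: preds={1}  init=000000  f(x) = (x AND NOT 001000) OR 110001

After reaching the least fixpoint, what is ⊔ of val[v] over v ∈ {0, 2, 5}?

111111

Trace (9 dequeues):
  [1] u=0 | in 110001 | out 111111 | prev 000000 | push {}
  [2] u=1 | in 000000 | out 000010 | ==
  [3] u=2 | in 000000 | out 111011 | prev 000000 | push {0}
  [4] u=3 | in 111111 | out 111111 | prev 110001 | push {}
  [5] u=4 | in 111111 | out 111110 | prev 000000 | push {}
  [6] u=5 | in 000010 | out 110011 | prev 000000 | push {2,4}
  [7] u=0 | in 111111 | out 111111 | ==
  [8] u=2 | in 110011 | out 111011 | ==
  [9] u=4 | in 111111 | out 111110 | ==

Converged values:
  [0] 111111
  [1] 000010
  [2] 111011
  [3] 111111
  [4] 111110
  [5] 110011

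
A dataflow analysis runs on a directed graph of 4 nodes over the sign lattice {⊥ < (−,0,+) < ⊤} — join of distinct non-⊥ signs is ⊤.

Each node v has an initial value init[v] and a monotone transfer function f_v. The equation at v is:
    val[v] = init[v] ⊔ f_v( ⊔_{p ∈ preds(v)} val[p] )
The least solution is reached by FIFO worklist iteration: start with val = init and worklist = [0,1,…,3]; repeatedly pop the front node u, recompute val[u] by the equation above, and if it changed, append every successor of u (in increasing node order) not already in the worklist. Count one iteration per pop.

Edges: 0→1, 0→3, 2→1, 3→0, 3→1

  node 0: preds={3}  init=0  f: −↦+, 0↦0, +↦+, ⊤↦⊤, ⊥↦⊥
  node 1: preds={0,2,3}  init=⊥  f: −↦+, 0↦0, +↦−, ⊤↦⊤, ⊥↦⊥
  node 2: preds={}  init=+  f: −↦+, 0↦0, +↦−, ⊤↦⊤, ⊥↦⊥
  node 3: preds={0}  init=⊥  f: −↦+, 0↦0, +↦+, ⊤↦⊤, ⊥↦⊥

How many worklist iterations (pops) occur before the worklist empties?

Worklist (6 pops):
  #1 pop 0: in=⊥ → 0 (no change)
  #2 pop 1: in=⊤ → ⊤ (was ⊥); enqueue []
  #3 pop 2: in=⊥ → + (no change)
  #4 pop 3: in=0 → 0 (was ⊥); enqueue [0,1]
  #5 pop 0: in=0 → 0 (no change)
  #6 pop 1: in=⊤ → ⊤ (no change)

Fixpoint:
  val[0] = 0
  val[1] = ⊤
  val[2] = +
  val[3] = 0

6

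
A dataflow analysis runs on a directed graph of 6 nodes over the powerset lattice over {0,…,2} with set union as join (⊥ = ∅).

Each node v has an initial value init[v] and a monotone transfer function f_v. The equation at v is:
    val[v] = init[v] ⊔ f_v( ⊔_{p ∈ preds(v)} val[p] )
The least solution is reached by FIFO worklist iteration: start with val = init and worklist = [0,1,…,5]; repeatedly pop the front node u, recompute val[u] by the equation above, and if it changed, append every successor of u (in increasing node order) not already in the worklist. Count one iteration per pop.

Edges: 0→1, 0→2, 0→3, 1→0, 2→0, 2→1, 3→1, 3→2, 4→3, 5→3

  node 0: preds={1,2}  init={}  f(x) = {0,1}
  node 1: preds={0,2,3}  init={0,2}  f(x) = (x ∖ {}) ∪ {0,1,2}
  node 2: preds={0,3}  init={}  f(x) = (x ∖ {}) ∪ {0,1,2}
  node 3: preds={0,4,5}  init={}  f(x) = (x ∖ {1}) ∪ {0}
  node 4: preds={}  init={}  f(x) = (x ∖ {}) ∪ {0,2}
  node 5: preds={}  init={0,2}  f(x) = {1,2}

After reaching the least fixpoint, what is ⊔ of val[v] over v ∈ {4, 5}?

Worklist (10 pops):
  #1 pop 0: in={0,2} → {0,1} (was {}); enqueue []
  #2 pop 1: in={0,1} → {0,1,2} (was {0,2}); enqueue [0]
  #3 pop 2: in={0,1} → {0,1,2} (was {}); enqueue [1]
  #4 pop 3: in={0,1,2} → {0,2} (was {}); enqueue [2]
  #5 pop 4: in={} → {0,2} (was {}); enqueue [3]
  #6 pop 5: in={} → {0,1,2} (was {0,2}); enqueue []
  #7 pop 0: in={0,1,2} → {0,1} (no change)
  #8 pop 1: in={0,1,2} → {0,1,2} (no change)
  #9 pop 2: in={0,1,2} → {0,1,2} (no change)
  #10 pop 3: in={0,1,2} → {0,2} (no change)

Fixpoint:
  val[0] = {0,1}
  val[1] = {0,1,2}
  val[2] = {0,1,2}
  val[3] = {0,2}
  val[4] = {0,2}
  val[5] = {0,1,2}

{0,1,2}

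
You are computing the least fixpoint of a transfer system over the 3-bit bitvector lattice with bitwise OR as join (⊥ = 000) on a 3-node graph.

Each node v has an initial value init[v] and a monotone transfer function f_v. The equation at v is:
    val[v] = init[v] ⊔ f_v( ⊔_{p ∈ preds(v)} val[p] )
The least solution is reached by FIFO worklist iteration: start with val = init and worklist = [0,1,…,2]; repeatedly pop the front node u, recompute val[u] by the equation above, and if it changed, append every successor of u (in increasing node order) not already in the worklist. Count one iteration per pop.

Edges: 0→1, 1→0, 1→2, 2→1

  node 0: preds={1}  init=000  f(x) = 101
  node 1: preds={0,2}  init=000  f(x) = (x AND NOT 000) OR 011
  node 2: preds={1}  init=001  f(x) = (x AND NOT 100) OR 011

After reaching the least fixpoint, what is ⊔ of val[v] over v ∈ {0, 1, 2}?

Worklist (5 pops):
  #1 pop 0: in=000 → 101 (was 000); enqueue []
  #2 pop 1: in=101 → 111 (was 000); enqueue [0]
  #3 pop 2: in=111 → 011 (was 001); enqueue [1]
  #4 pop 0: in=111 → 101 (no change)
  #5 pop 1: in=111 → 111 (no change)

Fixpoint:
  val[0] = 101
  val[1] = 111
  val[2] = 011

111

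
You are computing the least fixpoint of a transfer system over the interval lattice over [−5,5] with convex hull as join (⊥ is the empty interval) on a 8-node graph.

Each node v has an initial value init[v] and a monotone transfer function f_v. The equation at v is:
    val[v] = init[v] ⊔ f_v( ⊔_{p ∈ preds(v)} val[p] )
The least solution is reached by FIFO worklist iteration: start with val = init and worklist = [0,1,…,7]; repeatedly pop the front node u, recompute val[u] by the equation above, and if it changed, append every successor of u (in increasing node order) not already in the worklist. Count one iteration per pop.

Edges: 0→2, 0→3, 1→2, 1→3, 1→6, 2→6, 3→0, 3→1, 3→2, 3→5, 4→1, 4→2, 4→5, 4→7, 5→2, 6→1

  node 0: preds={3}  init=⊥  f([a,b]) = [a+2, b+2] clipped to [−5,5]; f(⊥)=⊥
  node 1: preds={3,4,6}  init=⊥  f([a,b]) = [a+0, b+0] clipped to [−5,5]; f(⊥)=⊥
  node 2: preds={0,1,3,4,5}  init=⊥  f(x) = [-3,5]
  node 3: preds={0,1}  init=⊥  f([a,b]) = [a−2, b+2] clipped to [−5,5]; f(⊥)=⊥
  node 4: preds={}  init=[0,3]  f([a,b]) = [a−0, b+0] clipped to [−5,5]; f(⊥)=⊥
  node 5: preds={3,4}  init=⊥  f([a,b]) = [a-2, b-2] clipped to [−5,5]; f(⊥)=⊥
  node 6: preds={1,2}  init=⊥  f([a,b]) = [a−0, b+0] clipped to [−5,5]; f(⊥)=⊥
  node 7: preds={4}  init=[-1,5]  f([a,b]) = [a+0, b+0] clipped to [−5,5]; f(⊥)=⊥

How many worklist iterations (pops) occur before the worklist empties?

21

Worklist (21 pops):
  #1 pop 0: in=⊥ → ⊥ (no change)
  #2 pop 1: in=[0,3] → [0,3] (was ⊥); enqueue []
  #3 pop 2: in=[0,3] → [-3,5] (was ⊥); enqueue []
  #4 pop 3: in=[0,3] → [-2,5] (was ⊥); enqueue [0,1,2]
  #5 pop 4: in=⊥ → [0,3] (no change)
  #6 pop 5: in=[-2,5] → [-4,3] (was ⊥); enqueue []
  #7 pop 6: in=[-3,5] → [-3,5] (was ⊥); enqueue []
  #8 pop 7: in=[0,3] → [-1,5] (no change)
  #9 pop 0: in=[-2,5] → [0,5] (was ⊥); enqueue [3]
  #10 pop 1: in=[-3,5] → [-3,5] (was [0,3]); enqueue [6]
  #11 pop 2: in=[-4,5] → [-3,5] (no change)
  #12 pop 3: in=[-3,5] → [-5,5] (was [-2,5]); enqueue [0,1,2,5]
  #13 pop 6: in=[-3,5] → [-3,5] (no change)
  #14 pop 0: in=[-5,5] → [-3,5] (was [0,5]); enqueue [3]
  #15 pop 1: in=[-5,5] → [-5,5] (was [-3,5]); enqueue [6]
  #16 pop 2: in=[-5,5] → [-3,5] (no change)
  #17 pop 5: in=[-5,5] → [-5,3] (was [-4,3]); enqueue [2]
  #18 pop 3: in=[-5,5] → [-5,5] (no change)
  #19 pop 6: in=[-5,5] → [-5,5] (was [-3,5]); enqueue [1]
  #20 pop 2: in=[-5,5] → [-3,5] (no change)
  #21 pop 1: in=[-5,5] → [-5,5] (no change)

Fixpoint:
  val[0] = [-3,5]
  val[1] = [-5,5]
  val[2] = [-3,5]
  val[3] = [-5,5]
  val[4] = [0,3]
  val[5] = [-5,3]
  val[6] = [-5,5]
  val[7] = [-1,5]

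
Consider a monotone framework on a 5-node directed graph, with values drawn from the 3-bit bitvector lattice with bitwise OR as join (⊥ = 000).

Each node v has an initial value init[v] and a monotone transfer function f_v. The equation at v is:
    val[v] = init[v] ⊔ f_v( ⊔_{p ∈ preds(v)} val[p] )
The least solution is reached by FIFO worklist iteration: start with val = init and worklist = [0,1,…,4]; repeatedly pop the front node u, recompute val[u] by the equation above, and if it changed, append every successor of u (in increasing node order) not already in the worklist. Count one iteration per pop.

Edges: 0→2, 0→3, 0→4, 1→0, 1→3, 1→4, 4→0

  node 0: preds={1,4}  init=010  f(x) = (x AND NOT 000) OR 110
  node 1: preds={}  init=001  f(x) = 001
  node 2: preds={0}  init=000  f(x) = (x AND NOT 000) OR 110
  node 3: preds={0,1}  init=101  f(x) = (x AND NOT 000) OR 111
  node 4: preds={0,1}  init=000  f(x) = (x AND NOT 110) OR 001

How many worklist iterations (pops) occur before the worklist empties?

Iteration log — 6 steps:
  step 1. node 0  ⊔preds=001  new=111  old=010  +wl: 
  step 2. node 1  ⊔preds=000  new=001  stable
  step 3. node 2  ⊔preds=111  new=111  old=000  +wl: 
  step 4. node 3  ⊔preds=111  new=111  old=101  +wl: 
  step 5. node 4  ⊔preds=111  new=001  old=000  +wl: 0
  step 6. node 0  ⊔preds=001  new=111  stable

Least fixpoint reached:
  node 0: 111
  node 1: 001
  node 2: 111
  node 3: 111
  node 4: 001

6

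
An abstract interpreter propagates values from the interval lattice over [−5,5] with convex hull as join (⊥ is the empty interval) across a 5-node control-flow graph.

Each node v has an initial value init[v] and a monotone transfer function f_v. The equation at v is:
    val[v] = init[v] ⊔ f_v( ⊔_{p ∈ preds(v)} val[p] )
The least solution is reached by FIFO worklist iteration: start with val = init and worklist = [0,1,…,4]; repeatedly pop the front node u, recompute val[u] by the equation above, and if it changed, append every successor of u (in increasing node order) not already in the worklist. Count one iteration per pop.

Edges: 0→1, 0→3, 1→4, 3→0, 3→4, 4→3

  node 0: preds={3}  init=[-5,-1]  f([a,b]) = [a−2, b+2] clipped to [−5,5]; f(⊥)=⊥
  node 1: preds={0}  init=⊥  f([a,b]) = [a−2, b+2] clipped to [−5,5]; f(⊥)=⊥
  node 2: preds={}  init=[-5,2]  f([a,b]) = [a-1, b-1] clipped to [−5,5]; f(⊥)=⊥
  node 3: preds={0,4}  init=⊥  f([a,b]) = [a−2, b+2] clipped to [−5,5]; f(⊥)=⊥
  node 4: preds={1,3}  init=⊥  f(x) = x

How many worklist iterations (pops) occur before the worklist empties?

12

Iteration log — 12 steps:
  step 1. node 0  ⊔preds=⊥  new=[-5,-1]  stable
  step 2. node 1  ⊔preds=[-5,-1]  new=[-5,1]  old=⊥  +wl: 
  step 3. node 2  ⊔preds=⊥  new=[-5,2]  stable
  step 4. node 3  ⊔preds=[-5,-1]  new=[-5,1]  old=⊥  +wl: 0
  step 5. node 4  ⊔preds=[-5,1]  new=[-5,1]  old=⊥  +wl: 3
  step 6. node 0  ⊔preds=[-5,1]  new=[-5,3]  old=[-5,-1]  +wl: 1
  step 7. node 3  ⊔preds=[-5,3]  new=[-5,5]  old=[-5,1]  +wl: 0,4
  step 8. node 1  ⊔preds=[-5,3]  new=[-5,5]  old=[-5,1]  +wl: 
  step 9. node 0  ⊔preds=[-5,5]  new=[-5,5]  old=[-5,3]  +wl: 1,3
  step 10. node 4  ⊔preds=[-5,5]  new=[-5,5]  old=[-5,1]  +wl: 
  step 11. node 1  ⊔preds=[-5,5]  new=[-5,5]  stable
  step 12. node 3  ⊔preds=[-5,5]  new=[-5,5]  stable

Least fixpoint reached:
  node 0: [-5,5]
  node 1: [-5,5]
  node 2: [-5,2]
  node 3: [-5,5]
  node 4: [-5,5]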